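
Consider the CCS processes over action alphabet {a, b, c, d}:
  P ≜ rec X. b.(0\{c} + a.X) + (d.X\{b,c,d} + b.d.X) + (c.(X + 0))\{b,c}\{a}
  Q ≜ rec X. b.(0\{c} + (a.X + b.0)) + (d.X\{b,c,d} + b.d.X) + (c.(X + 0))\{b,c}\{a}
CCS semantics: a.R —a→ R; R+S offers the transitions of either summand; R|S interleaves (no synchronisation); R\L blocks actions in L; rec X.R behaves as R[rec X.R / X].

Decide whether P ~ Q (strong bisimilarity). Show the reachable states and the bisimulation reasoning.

not bisimilar

P's transition system — 4 states:
  p0 = rec X. b.(0\{c} + a.X) + (d.X\{b,c,d} + b.d.X) + (c.(X + 0))\{b,c}\{a} :: ··b··> p1, ··b··> p2, ··d··> p3
  p1 = 0\{c} + a.(rec X. b.(0\{c} + a.X) + (d.X\{b,c,d} + b.d.X) + (c.(X + 0))\{b,c}\{a}) :: ··a··> p0
  p2 = d.(rec X. b.(0\{c} + a.X) + (d.X\{b,c,d} + b.d.X) + (c.(X + 0))\{b,c}\{a}) :: ··d··> p0
  p3 = (rec X. b.(0\{c} + a.X) + (d.X\{b,c,d} + b.d.X) + (c.(X + 0))\{b,c}\{a})\{b,c,d} :: (no moves)
Q's transition system — 5 states:
  q0 = rec X. b.(0\{c} + (a.X + b.0)) + (d.X\{b,c,d} + b.d.X) + (c.(X + 0))\{b,c}\{a} :: ··b··> q1, ··b··> q2, ··d··> q3
  q1 = 0\{c} + (a.(rec X. b.(0\{c} + (a.X + b.0)) + (d.X\{b,c,d} + b.d.X) + (c.(X + 0))\{b,c}\{a}) + b.0) :: ··a··> q0, ··b··> q4
  q2 = d.(rec X. b.(0\{c} + (a.X + b.0)) + (d.X\{b,c,d} + b.d.X) + (c.(X + 0))\{b,c}\{a}) :: ··d··> q0
  q3 = (rec X. b.(0\{c} + (a.X + b.0)) + (d.X\{b,c,d} + b.d.X) + (c.(X + 0))\{b,c}\{a})\{b,c,d} :: (no moves)
  q4 = 0 :: (no moves)
Coarsest stable partition (strong bisimilarity classes):
  B0 = {p0}
  B1 = {p3, q3, q4}
  B2 = {p2}
  B3 = {p1}
  B4 = {q0}
  B5 = {q1}
  B6 = {q2}
p0 ∈ B0, q0 ∈ B4 → different blocks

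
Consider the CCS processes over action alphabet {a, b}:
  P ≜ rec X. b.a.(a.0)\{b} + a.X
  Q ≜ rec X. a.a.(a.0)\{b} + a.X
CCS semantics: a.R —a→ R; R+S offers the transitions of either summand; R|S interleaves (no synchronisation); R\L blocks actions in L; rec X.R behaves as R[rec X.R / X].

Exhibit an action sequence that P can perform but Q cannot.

Reachable graph of P (4 states):
  s0 = rec X. b.a.(a.0)\{b} + a.X → --a--▸ s0, --b--▸ s1
  s1 = a.(a.0)\{b} → --a--▸ s2
  s2 = (a.0)\{b} → --a--▸ s3
  s3 = 0\{b} → ∅
Reachable graph of Q (4 states):
  t0 = rec X. a.a.(a.0)\{b} + a.X → --a--▸ t0, --a--▸ t1
  t1 = a.(a.0)\{b} → --a--▸ t2
  t2 = (a.0)\{b} → --a--▸ t3
  t3 = 0\{b} → ∅
Trace ⟨b⟩ through P, begin at {s0}:
  step 1 (b): {s1}
  P completes σ.
Trace ⟨b⟩ through Q, begin at {t0}:
  step 1 (b): no successor for Q

b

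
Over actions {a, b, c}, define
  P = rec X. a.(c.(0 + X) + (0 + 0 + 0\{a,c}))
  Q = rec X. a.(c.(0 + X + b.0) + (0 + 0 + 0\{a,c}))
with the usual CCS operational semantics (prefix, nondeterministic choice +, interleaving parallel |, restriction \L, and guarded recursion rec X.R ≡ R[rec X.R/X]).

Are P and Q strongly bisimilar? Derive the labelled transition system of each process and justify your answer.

P's transition system — 3 states:
  s0 = rec X. a.(c.(0 + X) + (0 + 0 + 0\{a,c})) → --a--▸ s1
  s1 = c.(0 + (rec X. a.(c.(0 + X) + (0 + 0 + 0\{a,c})))) + (0 + 0 + 0\{a,c}) → --c--▸ s2
  s2 = 0 + (rec X. a.(c.(0 + X) + (0 + 0 + 0\{a,c}))) → --a--▸ s1
Q's transition system — 4 states:
  t0 = rec X. a.(c.(0 + X + b.0) + (0 + 0 + 0\{a,c})) → --a--▸ t1
  t1 = c.(0 + (rec X. a.(c.(0 + X + b.0) + (0 + 0 + 0\{a,c}))) + b.0) + (0 + 0 + 0\{a,c}) → --c--▸ t2
  t2 = 0 + (rec X. a.(c.(0 + X + b.0) + (0 + 0 + 0\{a,c}))) + b.0 → --a--▸ t1, --b--▸ t3
  t3 = 0 → deadlocked
Coarsest stable partition (strong bisimilarity classes):
  B0 = {s0, s2}
  B1 = {s1}
  B2 = {t0}
  B3 = {t1}
  B4 = {t2}
  B5 = {t3}
s0 ∈ B0, t0 ∈ B2 → different blocks

P ≁ Q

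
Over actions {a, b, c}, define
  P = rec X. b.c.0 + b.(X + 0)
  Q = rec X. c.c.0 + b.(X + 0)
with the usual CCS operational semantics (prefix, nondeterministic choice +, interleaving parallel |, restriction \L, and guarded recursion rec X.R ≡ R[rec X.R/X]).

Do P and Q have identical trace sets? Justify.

Reachable graph of P (4 states):
  m0 = rec X. b.c.0 + b.(X + 0) → =b=> m1, =b=> m2
  m1 = (rec X. b.c.0 + b.(X + 0)) + 0 → =b=> m1, =b=> m2
  m2 = c.0 → =c=> m3
  m3 = 0 → (no moves)
Reachable graph of Q (4 states):
  n0 = rec X. c.c.0 + b.(X + 0) → =b=> n1, =c=> n2
  n1 = (rec X. c.c.0 + b.(X + 0)) + 0 → =b=> n1, =c=> n2
  n2 = c.0 → =c=> n3
  n3 = 0 → (no moves)
Executing c from Q (initial set {n0}):
  step 1 (c): {n2}
  Q completes σ.
Executing c from P (initial set {m0}):
  step 1 (c): no successor for P

traces(P) ≠ traces(Q) — witness ⟨c⟩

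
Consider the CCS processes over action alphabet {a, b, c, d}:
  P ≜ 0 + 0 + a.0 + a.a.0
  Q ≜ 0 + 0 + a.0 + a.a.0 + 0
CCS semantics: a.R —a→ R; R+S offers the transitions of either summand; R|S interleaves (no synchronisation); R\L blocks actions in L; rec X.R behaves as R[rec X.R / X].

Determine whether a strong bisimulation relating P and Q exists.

Reachable graph of P (3 states):
  m0 = 0 + 0 + a.0 + a.a.0 :: --a--▸ m1, --a--▸ m2
  m1 = 0 :: ∅
  m2 = a.0 :: --a--▸ m1
Reachable graph of Q (3 states):
  n0 = 0 + 0 + a.0 + a.a.0 + 0 :: --a--▸ n1, --a--▸ n2
  n1 = 0 :: ∅
  n2 = a.0 :: --a--▸ n1
Coarsest stable partition (strong bisimilarity classes):
  B0 = {m0, n0}
  B1 = {m1, n1}
  B2 = {m2, n2}
m0 ∈ B0, n0 ∈ B0 → same block

bisimilar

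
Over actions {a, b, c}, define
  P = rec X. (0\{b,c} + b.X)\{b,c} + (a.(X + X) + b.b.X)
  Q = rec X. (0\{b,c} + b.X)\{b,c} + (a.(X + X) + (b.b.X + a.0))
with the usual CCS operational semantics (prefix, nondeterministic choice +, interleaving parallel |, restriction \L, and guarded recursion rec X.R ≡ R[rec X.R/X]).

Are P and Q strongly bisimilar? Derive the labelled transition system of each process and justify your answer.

P's transition system — 3 states:
  s0 = rec X. (0\{b,c} + b.X)\{b,c} + (a.(X + X) + b.b.X) | ··a··> s1, ··b··> s2
  s1 = (rec X. (0\{b,c} + b.X)\{b,c} + (a.(X + X) + b.b.X)) + (rec X. (0\{b,c} + b.X)\{b,c} + (a.(X + X) + b.b.X)) | ··a··> s1, ··b··> s2
  s2 = b.(rec X. (0\{b,c} + b.X)\{b,c} + (a.(X + X) + b.b.X)) | ··b··> s0
Q's transition system — 4 states:
  t0 = rec X. (0\{b,c} + b.X)\{b,c} + (a.(X + X) + (b.b.X + a.0)) | ··a··> t1, ··a··> t2, ··b··> t3
  t1 = (rec X. (0\{b,c} + b.X)\{b,c} + (a.(X + X) + (b.b.X + a.0))) + (rec X. (0\{b,c} + b.X)\{b,c} + (a.(X + X) + (b.b.X + a.0))) | ··a··> t1, ··a··> t2, ··b··> t3
  t2 = 0 | ∅
  t3 = b.(rec X. (0\{b,c} + b.X)\{b,c} + (a.(X + X) + (b.b.X + a.0))) | ··b··> t0
Partition-refinement fixed point:
  B0 = {s0, s1}
  B1 = {s2}
  B2 = {t0, t1}
  B3 = {t2}
  B4 = {t3}
s0 ∈ B0, t0 ∈ B2 → different blocks

not bisimilar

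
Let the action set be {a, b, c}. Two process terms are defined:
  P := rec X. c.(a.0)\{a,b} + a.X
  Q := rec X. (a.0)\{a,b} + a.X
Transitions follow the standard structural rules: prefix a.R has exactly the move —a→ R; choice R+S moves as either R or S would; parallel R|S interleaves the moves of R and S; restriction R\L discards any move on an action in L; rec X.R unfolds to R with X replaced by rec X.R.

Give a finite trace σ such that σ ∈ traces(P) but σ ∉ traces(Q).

LTS(P): 2 reachable states
  s0 = rec X. c.(a.0)\{a,b} + a.X has moves ··a··> s0, ··c··> s1
  s1 = (a.0)\{a,b} has moves deadlocked
LTS(Q): 1 reachable states
  t0 = rec X. (a.0)\{a,b} + a.X has moves ··a··> t0
Executing c from P (initial set {s0}):
  step 1 (c): {s1}
  P completes σ.
Executing c from Q (initial set {t0}):
  step 1 (c): ∅  — Q cannot continue

c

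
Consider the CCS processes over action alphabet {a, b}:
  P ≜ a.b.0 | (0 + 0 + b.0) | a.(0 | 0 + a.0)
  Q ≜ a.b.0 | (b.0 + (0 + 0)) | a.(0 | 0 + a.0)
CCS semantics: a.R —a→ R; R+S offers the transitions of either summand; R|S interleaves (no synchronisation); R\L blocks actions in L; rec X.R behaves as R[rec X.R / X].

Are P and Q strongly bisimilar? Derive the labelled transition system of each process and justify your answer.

bisimilar

P's transition system — 18 states:
  p0 = a.b.0 | (0 + 0 + b.0) | a.(0 | 0 + a.0) → ··a··> p1, ··a··> p2, ··b··> p3
  p1 = a.b.0 | (0 + 0 + b.0) | (0 | 0 + a.0) → ··a··> p4, ··a··> p5, ··b··> p6
  p2 = b.0 | (0 + 0 + b.0) | a.(0 | 0 + a.0) → ··a··> p5, ··b··> p7, ··b··> p8
  p3 = a.b.0 | 0 | a.(0 | 0 + a.0) → ··a··> p6, ··a··> p8
  p4 = a.b.0 | (0 + 0 + b.0) | 0 → ··a··> p9, ··b··> p10
  p5 = b.0 | (0 + 0 + b.0) | (0 | 0 + a.0) → ··a··> p9, ··b··> p11, ··b··> p12
  p6 = a.b.0 | 0 | (0 | 0 + a.0) → ··a··> p10, ··a··> p12
  p7 = 0 | (0 + 0 + b.0) | a.(0 | 0 + a.0) → ··a··> p11, ··b··> p13
  p8 = b.0 | 0 | a.(0 | 0 + a.0) → ··a··> p12, ··b··> p13
  p9 = b.0 | (0 + 0 + b.0) | 0 → ··b··> p14, ··b··> p15
  p10 = a.b.0 | 0 | 0 → ··a··> p15
  p11 = 0 | (0 + 0 + b.0) | (0 | 0 + a.0) → ··a··> p14, ··b··> p16
  p12 = b.0 | 0 | (0 | 0 + a.0) → ··a··> p15, ··b··> p16
  p13 = 0 | 0 | a.(0 | 0 + a.0) → ··a··> p16
  p14 = 0 | (0 + 0 + b.0) | 0 → ··b··> p17
  p15 = b.0 | 0 | 0 → ··b··> p17
  p16 = 0 | 0 | (0 | 0 + a.0) → ··a··> p17
  p17 = 0 | 0 | 0 → (no moves)
Q's transition system — 18 states:
  q0 = a.b.0 | (b.0 + (0 + 0)) | a.(0 | 0 + a.0) → ··a··> q1, ··a··> q2, ··b··> q3
  q1 = a.b.0 | (b.0 + (0 + 0)) | (0 | 0 + a.0) → ··a··> q4, ··a··> q5, ··b··> q6
  q2 = b.0 | (b.0 + (0 + 0)) | a.(0 | 0 + a.0) → ··a··> q5, ··b··> q7, ··b··> q8
  q3 = a.b.0 | 0 | a.(0 | 0 + a.0) → ··a··> q6, ··a··> q8
  q4 = a.b.0 | (b.0 + (0 + 0)) | 0 → ··a··> q9, ··b··> q10
  q5 = b.0 | (b.0 + (0 + 0)) | (0 | 0 + a.0) → ··a··> q9, ··b··> q11, ··b··> q12
  q6 = a.b.0 | 0 | (0 | 0 + a.0) → ··a··> q10, ··a··> q12
  q7 = 0 | (b.0 + (0 + 0)) | a.(0 | 0 + a.0) → ··a··> q11, ··b··> q13
  q8 = b.0 | 0 | a.(0 | 0 + a.0) → ··a··> q12, ··b··> q13
  q9 = b.0 | (b.0 + (0 + 0)) | 0 → ··b··> q14, ··b··> q15
  q10 = a.b.0 | 0 | 0 → ··a··> q15
  q11 = 0 | (b.0 + (0 + 0)) | (0 | 0 + a.0) → ··a··> q14, ··b··> q16
  q12 = b.0 | 0 | (0 | 0 + a.0) → ··a··> q15, ··b··> q16
  q13 = 0 | 0 | a.(0 | 0 + a.0) → ··a··> q16
  q14 = 0 | (b.0 + (0 + 0)) | 0 → ··b··> q17
  q15 = b.0 | 0 | 0 → ··b··> q17
  q16 = 0 | 0 | (0 | 0 + a.0) → ··a··> q17
  q17 = 0 | 0 | 0 → (no moves)
Partition-refinement fixed point:
  B0 = {p0, q0}
  B1 = {p2, q2}
  B2 = {p7, p8, q7, q8}
  B3 = {p13, q13}
  B4 = {p16, q16}
  B5 = {p17, q17}
  B6 = {p11, p12, q11, q12}
  B7 = {p14, p15, q14, q15}
  B8 = {p5, q5}
  B9 = {p9, q9}
  B10 = {p3, q3}
  B11 = {p6, q6}
  B12 = {p10, q10}
  B13 = {p1, q1}
  B14 = {p4, q4}
p0 ∈ B0, q0 ∈ B0 → same block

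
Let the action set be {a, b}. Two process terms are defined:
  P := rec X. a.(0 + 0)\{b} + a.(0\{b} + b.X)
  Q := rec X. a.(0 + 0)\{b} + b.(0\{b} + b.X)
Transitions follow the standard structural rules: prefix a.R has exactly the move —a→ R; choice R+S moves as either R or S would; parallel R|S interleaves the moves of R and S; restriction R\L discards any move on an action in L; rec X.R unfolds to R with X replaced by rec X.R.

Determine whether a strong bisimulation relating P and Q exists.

P ≁ Q

P's transition system — 3 states:
  m0 = rec X. a.(0 + 0)\{b} + a.(0\{b} + b.X) ⊢ ··a··> m1, ··a··> m2
  m1 = (0 + 0)\{b} ⊢ stopped
  m2 = 0\{b} + b.(rec X. a.(0 + 0)\{b} + a.(0\{b} + b.X)) ⊢ ··b··> m0
Q's transition system — 3 states:
  n0 = rec X. a.(0 + 0)\{b} + b.(0\{b} + b.X) ⊢ ··a··> n1, ··b··> n2
  n1 = (0 + 0)\{b} ⊢ stopped
  n2 = 0\{b} + b.(rec X. a.(0 + 0)\{b} + b.(0\{b} + b.X)) ⊢ ··b··> n0
Coarsest stable partition (strong bisimilarity classes):
  B0 = {m0}
  B1 = {m1, n1}
  B2 = {m2}
  B3 = {n0}
  B4 = {n2}
m0 ∈ B0, n0 ∈ B3 → different blocks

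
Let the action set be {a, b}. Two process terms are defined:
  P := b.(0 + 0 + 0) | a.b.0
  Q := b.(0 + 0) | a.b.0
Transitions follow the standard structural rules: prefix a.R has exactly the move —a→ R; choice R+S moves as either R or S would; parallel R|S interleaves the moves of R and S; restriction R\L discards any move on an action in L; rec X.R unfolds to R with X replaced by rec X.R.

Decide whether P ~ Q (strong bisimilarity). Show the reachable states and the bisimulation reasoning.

bisimilar

Reachable graph of P (6 states):
  u0 = b.(0 + 0 + 0) | a.b.0 ⊢ ··a··> u1, ··b··> u2
  u1 = b.(0 + 0 + 0) | b.0 ⊢ ··b··> u3, ··b··> u4
  u2 = (0 + 0 + 0) | a.b.0 ⊢ ··a··> u3
  u3 = (0 + 0 + 0) | b.0 ⊢ ··b··> u5
  u4 = b.(0 + 0 + 0) | 0 ⊢ ··b··> u5
  u5 = (0 + 0 + 0) | 0 ⊢ stopped
Reachable graph of Q (6 states):
  v0 = b.(0 + 0) | a.b.0 ⊢ ··a··> v1, ··b··> v2
  v1 = b.(0 + 0) | b.0 ⊢ ··b··> v3, ··b··> v4
  v2 = (0 + 0) | a.b.0 ⊢ ··a··> v3
  v3 = (0 + 0) | b.0 ⊢ ··b··> v5
  v4 = b.(0 + 0) | 0 ⊢ ··b··> v5
  v5 = (0 + 0) | 0 ⊢ stopped
Partition-refinement fixed point:
  B0 = {u0, v0}
  B1 = {u1, v1}
  B2 = {u3, u4, v3, v4}
  B3 = {u5, v5}
  B4 = {u2, v2}
u0 ∈ B0, v0 ∈ B0 → same block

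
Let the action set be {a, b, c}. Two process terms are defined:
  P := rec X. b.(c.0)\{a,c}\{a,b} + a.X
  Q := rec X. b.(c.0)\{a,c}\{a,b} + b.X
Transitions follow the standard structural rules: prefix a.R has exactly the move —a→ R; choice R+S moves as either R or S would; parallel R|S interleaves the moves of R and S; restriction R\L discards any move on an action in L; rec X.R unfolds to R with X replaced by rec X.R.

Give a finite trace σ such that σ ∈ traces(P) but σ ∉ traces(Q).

a

LTS(P): 2 reachable states
  u0 = rec X. b.(c.0)\{a,c}\{a,b} + a.X | -a-> u0, -b-> u1
  u1 = (c.0)\{a,c}\{a,b} | deadlocked
LTS(Q): 2 reachable states
  v0 = rec X. b.(c.0)\{a,c}\{a,b} + b.X | -b-> v0, -b-> v1
  v1 = (c.0)\{a,c}\{a,b} | deadlocked
Trace ⟨a⟩ through P, begin at {u0}:
  after a @ step 1: {u0}
  ✓ P
Trace ⟨a⟩ through Q, begin at {v0}:
  after a @ step 1: no successor for Q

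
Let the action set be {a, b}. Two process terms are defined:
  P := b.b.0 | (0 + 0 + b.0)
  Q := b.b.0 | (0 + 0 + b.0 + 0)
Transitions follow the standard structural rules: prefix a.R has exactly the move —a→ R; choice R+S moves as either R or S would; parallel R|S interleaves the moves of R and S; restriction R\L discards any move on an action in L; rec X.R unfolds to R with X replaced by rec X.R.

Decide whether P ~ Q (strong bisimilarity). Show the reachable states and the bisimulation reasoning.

YES

LTS(P): 6 reachable states
  s0 = b.b.0 | (0 + 0 + b.0) | =b=> s1, =b=> s2
  s1 = b.0 | (0 + 0 + b.0) | =b=> s3, =b=> s4
  s2 = b.b.0 | 0 | =b=> s4
  s3 = 0 | (0 + 0 + b.0) | =b=> s5
  s4 = b.0 | 0 | =b=> s5
  s5 = 0 | 0 | ∅
LTS(Q): 6 reachable states
  t0 = b.b.0 | (0 + 0 + b.0 + 0) | =b=> t1, =b=> t2
  t1 = b.0 | (0 + 0 + b.0 + 0) | =b=> t3, =b=> t4
  t2 = b.b.0 | 0 | =b=> t4
  t3 = 0 | (0 + 0 + b.0 + 0) | =b=> t5
  t4 = b.0 | 0 | =b=> t5
  t5 = 0 | 0 | ∅
Bisimilarity quotient blocks:
  B0 = {s0, t0}
  B1 = {s1, s2, t1, t2}
  B2 = {s3, s4, t3, t4}
  B3 = {s5, t5}
s0 ∈ B0, t0 ∈ B0 → same block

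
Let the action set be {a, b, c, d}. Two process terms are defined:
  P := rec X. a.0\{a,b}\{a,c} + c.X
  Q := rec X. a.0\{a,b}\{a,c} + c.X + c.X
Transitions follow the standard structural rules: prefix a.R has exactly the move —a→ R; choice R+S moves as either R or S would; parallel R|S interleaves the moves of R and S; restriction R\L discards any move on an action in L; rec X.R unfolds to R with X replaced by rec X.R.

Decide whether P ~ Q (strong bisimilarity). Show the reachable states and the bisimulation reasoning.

P's transition system — 2 states:
  p0 = rec X. a.0\{a,b}\{a,c} + c.X → --a--▸ p1, --c--▸ p0
  p1 = 0\{a,b}\{a,c} → ·
Q's transition system — 2 states:
  q0 = rec X. a.0\{a,b}\{a,c} + c.X + c.X → --a--▸ q1, --c--▸ q0
  q1 = 0\{a,b}\{a,c} → ·
Coarsest stable partition (strong bisimilarity classes):
  B0 = {p0, q0}
  B1 = {p1, q1}
p0 ∈ B0, q0 ∈ B0 → same block

bisimilar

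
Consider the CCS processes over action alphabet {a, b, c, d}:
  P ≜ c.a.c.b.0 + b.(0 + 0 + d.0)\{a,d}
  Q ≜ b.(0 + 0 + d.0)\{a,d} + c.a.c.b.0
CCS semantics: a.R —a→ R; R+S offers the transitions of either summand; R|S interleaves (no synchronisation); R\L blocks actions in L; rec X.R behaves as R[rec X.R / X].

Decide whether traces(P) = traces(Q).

LTS(P): 6 reachable states
  u0 = c.a.c.b.0 + b.(0 + 0 + d.0)\{a,d} :: ··b··> u1, ··c··> u2
  u1 = (0 + 0 + d.0)\{a,d} :: ·
  u2 = a.c.b.0 :: ··a··> u3
  u3 = c.b.0 :: ··c··> u4
  u4 = b.0 :: ··b··> u5
  u5 = 0 :: ·
LTS(Q): 6 reachable states
  v0 = b.(0 + 0 + d.0)\{a,d} + c.a.c.b.0 :: ··b··> v1, ··c··> v2
  v1 = (0 + 0 + d.0)\{a,d} :: ·
  v2 = a.c.b.0 :: ··a··> v3
  v3 = c.b.0 :: ··c··> v4
  v4 = b.0 :: ··b··> v5
  v5 = 0 :: ·
Bisimilarity quotient blocks:
  B0 = {u0, v0}
  B1 = {u1, u5, v1, v5}
  B2 = {u2, v2}
  B3 = {u3, v3}
  B4 = {u4, v4}
u0 ∈ B0, v0 ∈ B0 → same block
Bisimilar ⇒ trace-equivalent.

YES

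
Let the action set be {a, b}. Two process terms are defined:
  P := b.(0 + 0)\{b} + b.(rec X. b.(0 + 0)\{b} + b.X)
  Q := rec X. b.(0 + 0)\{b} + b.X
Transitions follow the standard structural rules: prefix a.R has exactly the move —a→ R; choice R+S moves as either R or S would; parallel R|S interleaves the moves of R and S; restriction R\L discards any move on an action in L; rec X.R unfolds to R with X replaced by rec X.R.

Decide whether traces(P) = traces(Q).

traces(P) = traces(Q)

Reachable graph of P (3 states):
  u0 = b.(0 + 0)\{b} + b.(rec X. b.(0 + 0)\{b} + b.X) → —b→ u1, —b→ u2
  u1 = (0 + 0)\{b} → ∅
  u2 = rec X. b.(0 + 0)\{b} + b.X → —b→ u1, —b→ u2
Reachable graph of Q (2 states):
  v0 = rec X. b.(0 + 0)\{b} + b.X → —b→ v0, —b→ v1
  v1 = (0 + 0)\{b} → ∅
Coarsest stable partition (strong bisimilarity classes):
  B0 = {u0, u2, v0}
  B1 = {u1, v1}
u0 ∈ B0, v0 ∈ B0 → same block
Bisimilar ⇒ trace-equivalent.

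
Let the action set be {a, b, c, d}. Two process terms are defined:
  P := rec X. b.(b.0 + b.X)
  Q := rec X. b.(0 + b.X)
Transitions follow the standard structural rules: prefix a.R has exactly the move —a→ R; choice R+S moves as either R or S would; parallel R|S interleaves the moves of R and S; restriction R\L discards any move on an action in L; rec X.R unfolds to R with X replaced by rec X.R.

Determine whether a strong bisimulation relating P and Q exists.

P's transition system — 3 states:
  u0 = rec X. b.(b.0 + b.X) :: -b-> u1
  u1 = b.0 + b.(rec X. b.(b.0 + b.X)) :: -b-> u0, -b-> u2
  u2 = 0 :: ·
Q's transition system — 2 states:
  v0 = rec X. b.(0 + b.X) :: -b-> v1
  v1 = 0 + b.(rec X. b.(0 + b.X)) :: -b-> v0
Coarsest stable partition (strong bisimilarity classes):
  B0 = {u0}
  B1 = {u1}
  B2 = {u2}
  B3 = {v0, v1}
u0 ∈ B0, v0 ∈ B3 → different blocks

NO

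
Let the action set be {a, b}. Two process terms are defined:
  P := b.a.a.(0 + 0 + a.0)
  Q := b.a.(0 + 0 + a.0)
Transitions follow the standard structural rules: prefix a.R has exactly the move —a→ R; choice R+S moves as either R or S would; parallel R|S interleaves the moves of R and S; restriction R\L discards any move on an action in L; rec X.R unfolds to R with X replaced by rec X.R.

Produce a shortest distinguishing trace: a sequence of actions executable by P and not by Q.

baaa

LTS(P): 5 reachable states
  m0 = b.a.a.(0 + 0 + a.0) | =b=> m1
  m1 = a.a.(0 + 0 + a.0) | =a=> m2
  m2 = a.(0 + 0 + a.0) | =a=> m3
  m3 = 0 + 0 + a.0 | =a=> m4
  m4 = 0 | (no moves)
LTS(Q): 4 reachable states
  n0 = b.a.(0 + 0 + a.0) | =b=> n1
  n1 = a.(0 + 0 + a.0) | =a=> n2
  n2 = 0 + 0 + a.0 | =a=> n3
  n3 = 0 | (no moves)
Executing baaa from P (initial set {m0}):
  [1] b ⇒ {m1}
  [2] a ⇒ {m2}
  [3] a ⇒ {m3}
  [4] a ⇒ {m4}
  P completes σ.
Executing baaa from Q (initial set {n0}):
  [1] b ⇒ {n1}
  [2] a ⇒ {n2}
  [3] a ⇒ {n3}
  [4] a ⇒ no successor for Q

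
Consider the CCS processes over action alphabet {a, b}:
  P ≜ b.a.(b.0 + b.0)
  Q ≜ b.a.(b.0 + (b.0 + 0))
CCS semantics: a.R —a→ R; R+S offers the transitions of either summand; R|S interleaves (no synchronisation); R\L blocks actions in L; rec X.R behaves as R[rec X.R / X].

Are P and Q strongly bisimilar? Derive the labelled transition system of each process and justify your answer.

Reachable graph of P (4 states):
  u0 = b.a.(b.0 + b.0) | ··b··> u1
  u1 = a.(b.0 + b.0) | ··a··> u2
  u2 = b.0 + b.0 | ··b··> u3
  u3 = 0 | (no moves)
Reachable graph of Q (4 states):
  v0 = b.a.(b.0 + (b.0 + 0)) | ··b··> v1
  v1 = a.(b.0 + (b.0 + 0)) | ··a··> v2
  v2 = b.0 + (b.0 + 0) | ··b··> v3
  v3 = 0 | (no moves)
Bisimilarity quotient blocks:
  B0 = {u0, v0}
  B1 = {u1, v1}
  B2 = {u2, v2}
  B3 = {u3, v3}
u0 ∈ B0, v0 ∈ B0 → same block

YES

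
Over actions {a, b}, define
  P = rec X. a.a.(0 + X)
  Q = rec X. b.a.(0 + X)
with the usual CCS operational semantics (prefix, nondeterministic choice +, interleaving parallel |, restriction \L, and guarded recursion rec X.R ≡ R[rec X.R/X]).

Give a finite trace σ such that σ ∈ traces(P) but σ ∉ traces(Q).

P's transition system — 3 states:
  u0 = rec X. a.a.(0 + X) → —a→ u1
  u1 = a.(0 + (rec X. a.a.(0 + X))) → —a→ u2
  u2 = 0 + (rec X. a.a.(0 + X)) → —a→ u1
Q's transition system — 3 states:
  v0 = rec X. b.a.(0 + X) → —b→ v1
  v1 = a.(0 + (rec X. b.a.(0 + X))) → —a→ v2
  v2 = 0 + (rec X. b.a.(0 + X)) → —b→ v1
Executing a from P (initial set {u0}):
  step 1 (a): {u1}
  — P admits the full trace.
Executing a from Q (initial set {v0}):
  step 1 (a): no successor for Q

a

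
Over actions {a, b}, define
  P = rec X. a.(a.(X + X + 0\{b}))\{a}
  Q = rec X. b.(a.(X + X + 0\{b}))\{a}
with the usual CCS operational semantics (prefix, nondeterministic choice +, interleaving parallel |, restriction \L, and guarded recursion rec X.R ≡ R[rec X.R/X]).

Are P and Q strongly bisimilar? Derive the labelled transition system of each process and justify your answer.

P's transition system — 2 states:
  s0 = rec X. a.(a.(X + X + 0\{b}))\{a} → -a-> s1
  s1 = (a.((rec X. a.(a.(X + X + 0\{b}))\{a}) + (rec X. a.(a.(X + X + 0\{b}))\{a}) + 0\{b}))\{a} → stopped
Q's transition system — 2 states:
  t0 = rec X. b.(a.(X + X + 0\{b}))\{a} → -b-> t1
  t1 = (a.((rec X. b.(a.(X + X + 0\{b}))\{a}) + (rec X. b.(a.(X + X + 0\{b}))\{a}) + 0\{b}))\{a} → stopped
Partition-refinement fixed point:
  B0 = {s0}
  B1 = {s1, t1}
  B2 = {t0}
s0 ∈ B0, t0 ∈ B2 → different blocks

NO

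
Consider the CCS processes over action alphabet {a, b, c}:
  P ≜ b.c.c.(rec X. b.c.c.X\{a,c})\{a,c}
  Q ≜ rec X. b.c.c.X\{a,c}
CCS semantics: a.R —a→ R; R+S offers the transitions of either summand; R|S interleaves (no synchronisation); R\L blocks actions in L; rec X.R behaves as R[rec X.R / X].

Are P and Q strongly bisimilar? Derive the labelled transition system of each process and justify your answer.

P ~ Q

LTS(P): 5 reachable states
  p0 = b.c.c.(rec X. b.c.c.X\{a,c})\{a,c} ⊢ =b=> p1
  p1 = c.c.(rec X. b.c.c.X\{a,c})\{a,c} ⊢ =c=> p2
  p2 = c.(rec X. b.c.c.X\{a,c})\{a,c} ⊢ =c=> p3
  p3 = (rec X. b.c.c.X\{a,c})\{a,c} ⊢ =b=> p4
  p4 = (c.c.(rec X. b.c.c.X\{a,c})\{a,c})\{a,c} ⊢ stopped
LTS(Q): 5 reachable states
  q0 = rec X. b.c.c.X\{a,c} ⊢ =b=> q1
  q1 = c.c.(rec X. b.c.c.X\{a,c})\{a,c} ⊢ =c=> q2
  q2 = c.(rec X. b.c.c.X\{a,c})\{a,c} ⊢ =c=> q3
  q3 = (rec X. b.c.c.X\{a,c})\{a,c} ⊢ =b=> q4
  q4 = (c.c.(rec X. b.c.c.X\{a,c})\{a,c})\{a,c} ⊢ stopped
Coarsest stable partition (strong bisimilarity classes):
  B0 = {p0, q0}
  B1 = {p1, q1}
  B2 = {p2, q2}
  B3 = {p3, q3}
  B4 = {p4, q4}
p0 ∈ B0, q0 ∈ B0 → same block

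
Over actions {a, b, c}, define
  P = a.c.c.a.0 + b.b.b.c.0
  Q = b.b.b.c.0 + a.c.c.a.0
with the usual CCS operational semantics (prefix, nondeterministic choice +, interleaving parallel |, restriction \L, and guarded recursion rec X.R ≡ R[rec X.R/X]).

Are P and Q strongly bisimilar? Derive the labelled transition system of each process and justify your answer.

bisimilar

Reachable graph of P (8 states):
  m0 = a.c.c.a.0 + b.b.b.c.0 has moves ··a··> m1, ··b··> m2
  m1 = c.c.a.0 has moves ··c··> m3
  m2 = b.b.c.0 has moves ··b··> m4
  m3 = c.a.0 has moves ··c··> m5
  m4 = b.c.0 has moves ··b··> m6
  m5 = a.0 has moves ··a··> m7
  m6 = c.0 has moves ··c··> m7
  m7 = 0 has moves (no moves)
Reachable graph of Q (8 states):
  n0 = b.b.b.c.0 + a.c.c.a.0 has moves ··a··> n1, ··b··> n2
  n1 = c.c.a.0 has moves ··c··> n3
  n2 = b.b.c.0 has moves ··b··> n4
  n3 = c.a.0 has moves ··c··> n5
  n4 = b.c.0 has moves ··b··> n6
  n5 = a.0 has moves ··a··> n7
  n6 = c.0 has moves ··c··> n7
  n7 = 0 has moves (no moves)
Coarsest stable partition (strong bisimilarity classes):
  B0 = {m0, n0}
  B1 = {m2, n2}
  B2 = {m4, n4}
  B3 = {m6, n6}
  B4 = {m7, n7}
  B5 = {m1, n1}
  B6 = {m3, n3}
  B7 = {m5, n5}
m0 ∈ B0, n0 ∈ B0 → same block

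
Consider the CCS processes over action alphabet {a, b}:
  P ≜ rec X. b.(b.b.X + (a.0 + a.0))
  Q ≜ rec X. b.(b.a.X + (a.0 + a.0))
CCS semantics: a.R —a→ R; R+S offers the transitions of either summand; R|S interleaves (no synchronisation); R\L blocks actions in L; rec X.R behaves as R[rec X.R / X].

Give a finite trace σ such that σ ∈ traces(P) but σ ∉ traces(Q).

bbb

P's transition system — 4 states:
  p0 = rec X. b.(b.b.X + (a.0 + a.0)) has moves —b→ p1
  p1 = b.b.(rec X. b.(b.b.X + (a.0 + a.0))) + (a.0 + a.0) has moves —a→ p2, —b→ p3
  p2 = 0 has moves ∅
  p3 = b.(rec X. b.(b.b.X + (a.0 + a.0))) has moves —b→ p0
Q's transition system — 4 states:
  q0 = rec X. b.(b.a.X + (a.0 + a.0)) has moves —b→ q1
  q1 = b.a.(rec X. b.(b.a.X + (a.0 + a.0))) + (a.0 + a.0) has moves —a→ q2, —b→ q3
  q2 = 0 has moves ∅
  q3 = a.(rec X. b.(b.a.X + (a.0 + a.0))) has moves —a→ q0
Run σ = ⟨bbb⟩ on P: start {p0}
  step 1 (b): {p1}
  step 2 (b): {p3}
  step 3 (b): {p0}
  ✓ P
Run σ = ⟨bbb⟩ on Q: start {q0}
  step 1 (b): {q1}
  step 2 (b): {q3}
  step 3 (b): no successor for Q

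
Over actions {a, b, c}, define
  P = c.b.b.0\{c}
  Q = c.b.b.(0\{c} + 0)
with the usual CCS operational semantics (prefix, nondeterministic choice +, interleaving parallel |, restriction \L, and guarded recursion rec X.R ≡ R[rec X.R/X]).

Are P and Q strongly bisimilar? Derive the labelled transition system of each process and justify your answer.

LTS(P): 4 reachable states
  u0 = c.b.b.0\{c} ⊢ —c→ u1
  u1 = b.b.0\{c} ⊢ —b→ u2
  u2 = b.0\{c} ⊢ —b→ u3
  u3 = 0\{c} ⊢ deadlocked
LTS(Q): 4 reachable states
  v0 = c.b.b.(0\{c} + 0) ⊢ —c→ v1
  v1 = b.b.(0\{c} + 0) ⊢ —b→ v2
  v2 = b.(0\{c} + 0) ⊢ —b→ v3
  v3 = 0\{c} + 0 ⊢ deadlocked
Bisimilarity quotient blocks:
  B0 = {u0, v0}
  B1 = {u1, v1}
  B2 = {u2, v2}
  B3 = {u3, v3}
u0 ∈ B0, v0 ∈ B0 → same block

P ~ Q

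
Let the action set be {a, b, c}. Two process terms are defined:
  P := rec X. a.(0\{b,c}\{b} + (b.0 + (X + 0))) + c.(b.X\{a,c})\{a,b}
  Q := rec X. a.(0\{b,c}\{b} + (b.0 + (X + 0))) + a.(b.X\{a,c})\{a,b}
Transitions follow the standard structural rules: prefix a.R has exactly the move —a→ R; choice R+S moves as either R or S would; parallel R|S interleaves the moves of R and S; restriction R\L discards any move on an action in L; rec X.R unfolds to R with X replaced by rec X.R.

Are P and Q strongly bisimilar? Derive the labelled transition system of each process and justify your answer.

LTS(P): 4 reachable states
  u0 = rec X. a.(0\{b,c}\{b} + (b.0 + (X + 0))) + c.(b.X\{a,c})\{a,b} | ··a··> u1, ··c··> u2
  u1 = 0\{b,c}\{b} + (b.0 + ((rec X. a.(0\{b,c}\{b} + (b.0 + (X + 0))) + c.(b.X\{a,c})\{a,b}) + 0)) | ··a··> u1, ··b··> u3, ··c··> u2
  u2 = (b.(rec X. a.(0\{b,c}\{b} + (b.0 + (X + 0))) + c.(b.X\{a,c})\{a,b})\{a,c})\{a,b} | ·
  u3 = 0 | ·
LTS(Q): 4 reachable states
  v0 = rec X. a.(0\{b,c}\{b} + (b.0 + (X + 0))) + a.(b.X\{a,c})\{a,b} | ··a··> v1, ··a··> v2
  v1 = (b.(rec X. a.(0\{b,c}\{b} + (b.0 + (X + 0))) + a.(b.X\{a,c})\{a,b})\{a,c})\{a,b} | ·
  v2 = 0\{b,c}\{b} + (b.0 + ((rec X. a.(0\{b,c}\{b} + (b.0 + (X + 0))) + a.(b.X\{a,c})\{a,b}) + 0)) | ··a··> v1, ··a··> v2, ··b··> v3
  v3 = 0 | ·
Bisimilarity quotient blocks:
  B0 = {u0}
  B1 = {u2, u3, v1, v3}
  B2 = {u1}
  B3 = {v0}
  B4 = {v2}
u0 ∈ B0, v0 ∈ B3 → different blocks

NO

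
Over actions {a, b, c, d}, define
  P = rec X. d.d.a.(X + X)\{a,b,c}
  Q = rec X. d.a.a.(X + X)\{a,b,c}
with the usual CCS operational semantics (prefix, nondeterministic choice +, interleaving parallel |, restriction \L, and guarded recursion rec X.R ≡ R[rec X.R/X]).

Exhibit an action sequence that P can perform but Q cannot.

dd

LTS(P): 6 reachable states
  m0 = rec X. d.d.a.(X + X)\{a,b,c} :: =d=> m1
  m1 = d.a.((rec X. d.d.a.(X + X)\{a,b,c}) + (rec X. d.d.a.(X + X)\{a,b,c}))\{a,b,c} :: =d=> m2
  m2 = a.((rec X. d.d.a.(X + X)\{a,b,c}) + (rec X. d.d.a.(X + X)\{a,b,c}))\{a,b,c} :: =a=> m3
  m3 = ((rec X. d.d.a.(X + X)\{a,b,c}) + (rec X. d.d.a.(X + X)\{a,b,c}))\{a,b,c} :: =d=> m4
  m4 = (d.a.((rec X. d.d.a.(X + X)\{a,b,c}) + (rec X. d.d.a.(X + X)\{a,b,c}))\{a,b,c})\{a,b,c} :: =d=> m5
  m5 = (a.((rec X. d.d.a.(X + X)\{a,b,c}) + (rec X. d.d.a.(X + X)\{a,b,c}))\{a,b,c})\{a,b,c} :: (no moves)
LTS(Q): 5 reachable states
  n0 = rec X. d.a.a.(X + X)\{a,b,c} :: =d=> n1
  n1 = a.a.((rec X. d.a.a.(X + X)\{a,b,c}) + (rec X. d.a.a.(X + X)\{a,b,c}))\{a,b,c} :: =a=> n2
  n2 = a.((rec X. d.a.a.(X + X)\{a,b,c}) + (rec X. d.a.a.(X + X)\{a,b,c}))\{a,b,c} :: =a=> n3
  n3 = ((rec X. d.a.a.(X + X)\{a,b,c}) + (rec X. d.a.a.(X + X)\{a,b,c}))\{a,b,c} :: =d=> n4
  n4 = (a.a.((rec X. d.a.a.(X + X)\{a,b,c}) + (rec X. d.a.a.(X + X)\{a,b,c}))\{a,b,c})\{a,b,c} :: (no moves)
Run σ = ⟨dd⟩ on P: start {m0}
  after d @ step 1: {m1}
  after d @ step 2: {m2}
  P completes σ.
Run σ = ⟨dd⟩ on Q: start {n0}
  after d @ step 1: {n1}
  after d @ step 2: no successor for Q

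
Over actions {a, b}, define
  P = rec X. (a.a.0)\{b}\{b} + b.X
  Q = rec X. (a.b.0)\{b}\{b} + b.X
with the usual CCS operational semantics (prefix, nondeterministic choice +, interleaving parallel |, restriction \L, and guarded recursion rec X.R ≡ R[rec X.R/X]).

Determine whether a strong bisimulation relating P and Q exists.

NO

Reachable graph of P (3 states):
  p0 = rec X. (a.a.0)\{b}\{b} + b.X :: =a=> p1, =b=> p0
  p1 = (a.0)\{b}\{b} :: =a=> p2
  p2 = 0\{b}\{b} :: (no moves)
Reachable graph of Q (2 states):
  q0 = rec X. (a.b.0)\{b}\{b} + b.X :: =a=> q1, =b=> q0
  q1 = (b.0)\{b}\{b} :: (no moves)
Coarsest stable partition (strong bisimilarity classes):
  B0 = {p0}
  B1 = {p1}
  B2 = {p2, q1}
  B3 = {q0}
p0 ∈ B0, q0 ∈ B3 → different blocks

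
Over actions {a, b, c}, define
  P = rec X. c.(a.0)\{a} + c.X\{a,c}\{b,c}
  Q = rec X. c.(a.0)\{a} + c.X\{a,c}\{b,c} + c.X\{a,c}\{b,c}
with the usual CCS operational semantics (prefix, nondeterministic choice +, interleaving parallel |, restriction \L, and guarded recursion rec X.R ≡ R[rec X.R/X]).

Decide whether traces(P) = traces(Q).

trace-equivalent

LTS(P): 3 reachable states
  u0 = rec X. c.(a.0)\{a} + c.X\{a,c}\{b,c} :: =c=> u1, =c=> u2
  u1 = (a.0)\{a} :: deadlocked
  u2 = (rec X. c.(a.0)\{a} + c.X\{a,c}\{b,c})\{a,c}\{b,c} :: deadlocked
LTS(Q): 3 reachable states
  v0 = rec X. c.(a.0)\{a} + c.X\{a,c}\{b,c} + c.X\{a,c}\{b,c} :: =c=> v1, =c=> v2
  v1 = (a.0)\{a} :: deadlocked
  v2 = (rec X. c.(a.0)\{a} + c.X\{a,c}\{b,c} + c.X\{a,c}\{b,c})\{a,c}\{b,c} :: deadlocked
Coarsest stable partition (strong bisimilarity classes):
  B0 = {u0, v0}
  B1 = {u1, u2, v1, v2}
u0 ∈ B0, v0 ∈ B0 → same block
Bisimilar ⇒ trace-equivalent.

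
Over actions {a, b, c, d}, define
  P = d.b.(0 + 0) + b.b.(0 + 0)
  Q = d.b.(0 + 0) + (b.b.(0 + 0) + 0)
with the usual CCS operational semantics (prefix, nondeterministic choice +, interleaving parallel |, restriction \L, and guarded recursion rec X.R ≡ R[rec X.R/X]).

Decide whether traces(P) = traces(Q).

LTS(P): 3 reachable states
  p0 = d.b.(0 + 0) + b.b.(0 + 0) → —b→ p1, —d→ p1
  p1 = b.(0 + 0) → —b→ p2
  p2 = 0 + 0 → ∅
LTS(Q): 3 reachable states
  q0 = d.b.(0 + 0) + (b.b.(0 + 0) + 0) → —b→ q1, —d→ q1
  q1 = b.(0 + 0) → —b→ q2
  q2 = 0 + 0 → ∅
Partition-refinement fixed point:
  B0 = {p0, q0}
  B1 = {p1, q1}
  B2 = {p2, q2}
p0 ∈ B0, q0 ∈ B0 → same block
Bisimilar ⇒ trace-equivalent.

YES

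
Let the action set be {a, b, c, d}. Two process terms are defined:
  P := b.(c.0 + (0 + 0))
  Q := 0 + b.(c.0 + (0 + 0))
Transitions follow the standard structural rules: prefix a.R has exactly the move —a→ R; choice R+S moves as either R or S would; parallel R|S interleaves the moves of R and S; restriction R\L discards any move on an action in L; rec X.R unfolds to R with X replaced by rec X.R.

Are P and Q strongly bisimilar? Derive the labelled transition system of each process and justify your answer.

bisimilar

Reachable graph of P (3 states):
  u0 = b.(c.0 + (0 + 0)) | ··b··> u1
  u1 = c.0 + (0 + 0) | ··c··> u2
  u2 = 0 | ∅
Reachable graph of Q (3 states):
  v0 = 0 + b.(c.0 + (0 + 0)) | ··b··> v1
  v1 = c.0 + (0 + 0) | ··c··> v2
  v2 = 0 | ∅
Bisimilarity quotient blocks:
  B0 = {u0, v0}
  B1 = {u1, v1}
  B2 = {u2, v2}
u0 ∈ B0, v0 ∈ B0 → same block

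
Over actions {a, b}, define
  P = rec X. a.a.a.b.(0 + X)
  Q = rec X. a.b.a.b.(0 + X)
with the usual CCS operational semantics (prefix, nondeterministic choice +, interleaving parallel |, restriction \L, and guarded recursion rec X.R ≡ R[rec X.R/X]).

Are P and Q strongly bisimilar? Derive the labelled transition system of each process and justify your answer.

NO

P's transition system — 5 states:
  m0 = rec X. a.a.a.b.(0 + X) | ··a··> m1
  m1 = a.a.b.(0 + (rec X. a.a.a.b.(0 + X))) | ··a··> m2
  m2 = a.b.(0 + (rec X. a.a.a.b.(0 + X))) | ··a··> m3
  m3 = b.(0 + (rec X. a.a.a.b.(0 + X))) | ··b··> m4
  m4 = 0 + (rec X. a.a.a.b.(0 + X)) | ··a··> m1
Q's transition system — 5 states:
  n0 = rec X. a.b.a.b.(0 + X) | ··a··> n1
  n1 = b.a.b.(0 + (rec X. a.b.a.b.(0 + X))) | ··b··> n2
  n2 = a.b.(0 + (rec X. a.b.a.b.(0 + X))) | ··a··> n3
  n3 = b.(0 + (rec X. a.b.a.b.(0 + X))) | ··b··> n4
  n4 = 0 + (rec X. a.b.a.b.(0 + X)) | ··a··> n1
Bisimilarity quotient blocks:
  B0 = {m0, m4}
  B1 = {m1}
  B2 = {m2}
  B3 = {m3}
  B4 = {n0, n2, n4}
  B5 = {n1, n3}
m0 ∈ B0, n0 ∈ B4 → different blocks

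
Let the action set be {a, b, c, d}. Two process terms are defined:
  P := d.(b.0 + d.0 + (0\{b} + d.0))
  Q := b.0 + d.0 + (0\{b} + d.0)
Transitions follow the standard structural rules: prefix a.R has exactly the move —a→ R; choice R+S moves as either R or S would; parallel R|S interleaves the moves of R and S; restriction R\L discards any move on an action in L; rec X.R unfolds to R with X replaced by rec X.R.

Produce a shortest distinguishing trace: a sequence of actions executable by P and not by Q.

LTS(P): 3 reachable states
  m0 = d.(b.0 + d.0 + (0\{b} + d.0)) | --d--▸ m1
  m1 = b.0 + d.0 + (0\{b} + d.0) | --b--▸ m2, --d--▸ m2
  m2 = 0 | stopped
LTS(Q): 2 reachable states
  n0 = b.0 + d.0 + (0\{b} + d.0) | --b--▸ n1, --d--▸ n1
  n1 = 0 | stopped
Trace ⟨db⟩ through P, begin at {m0}:
  after d @ step 1: {m1}
  after b @ step 2: {m2}
  ✓ P
Trace ⟨db⟩ through Q, begin at {n0}:
  after d @ step 1: {n1}
  after b @ step 2: ∅  — Q cannot continue

db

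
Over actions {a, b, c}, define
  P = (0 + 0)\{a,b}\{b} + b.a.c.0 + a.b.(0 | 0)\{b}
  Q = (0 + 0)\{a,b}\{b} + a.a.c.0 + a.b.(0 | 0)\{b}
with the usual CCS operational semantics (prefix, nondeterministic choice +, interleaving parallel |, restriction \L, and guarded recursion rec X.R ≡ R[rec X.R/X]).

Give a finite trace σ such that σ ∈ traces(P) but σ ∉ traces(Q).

Reachable graph of P (6 states):
  u0 = (0 + 0)\{a,b}\{b} + b.a.c.0 + a.b.(0 | 0)\{b} :: -a-> u1, -b-> u2
  u1 = b.(0 | 0)\{b} :: -b-> u3
  u2 = a.c.0 :: -a-> u4
  u3 = (0 | 0)\{b} :: deadlocked
  u4 = c.0 :: -c-> u5
  u5 = 0 :: deadlocked
Reachable graph of Q (6 states):
  v0 = (0 + 0)\{a,b}\{b} + a.a.c.0 + a.b.(0 | 0)\{b} :: -a-> v1, -a-> v2
  v1 = a.c.0 :: -a-> v3
  v2 = b.(0 | 0)\{b} :: -b-> v4
  v3 = c.0 :: -c-> v5
  v4 = (0 | 0)\{b} :: deadlocked
  v5 = 0 :: deadlocked
Run σ = ⟨b⟩ on P: start {u0}
  step 1 (b): {u2}
  P completes σ.
Run σ = ⟨b⟩ on Q: start {v0}
  step 1 (b): no successor for Q

b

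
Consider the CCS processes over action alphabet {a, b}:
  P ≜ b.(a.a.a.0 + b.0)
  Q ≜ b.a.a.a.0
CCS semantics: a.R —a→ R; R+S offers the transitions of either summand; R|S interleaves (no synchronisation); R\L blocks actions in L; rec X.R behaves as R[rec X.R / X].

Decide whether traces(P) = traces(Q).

trace-distinct — witness ⟨bb⟩

P's transition system — 5 states:
  u0 = b.(a.a.a.0 + b.0) has moves =b=> u1
  u1 = a.a.a.0 + b.0 has moves =a=> u2, =b=> u3
  u2 = a.a.0 has moves =a=> u4
  u3 = 0 has moves ·
  u4 = a.0 has moves =a=> u3
Q's transition system — 5 states:
  v0 = b.a.a.a.0 has moves =b=> v1
  v1 = a.a.a.0 has moves =a=> v2
  v2 = a.a.0 has moves =a=> v3
  v3 = a.0 has moves =a=> v4
  v4 = 0 has moves ·
Trace ⟨bb⟩ through P, begin at {u0}:
  step 1 (b): {u1}
  step 2 (b): {u3}
  P completes σ.
Trace ⟨bb⟩ through Q, begin at {v0}:
  step 1 (b): {v1}
  step 2 (b): no successor for Q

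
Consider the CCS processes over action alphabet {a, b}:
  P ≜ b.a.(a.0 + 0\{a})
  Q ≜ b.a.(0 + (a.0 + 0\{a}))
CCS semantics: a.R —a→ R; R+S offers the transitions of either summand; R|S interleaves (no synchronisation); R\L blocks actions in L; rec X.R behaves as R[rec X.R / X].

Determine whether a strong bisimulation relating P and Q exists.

LTS(P): 4 reachable states
  p0 = b.a.(a.0 + 0\{a}) → —b→ p1
  p1 = a.(a.0 + 0\{a}) → —a→ p2
  p2 = a.0 + 0\{a} → —a→ p3
  p3 = 0 → stopped
LTS(Q): 4 reachable states
  q0 = b.a.(0 + (a.0 + 0\{a})) → —b→ q1
  q1 = a.(0 + (a.0 + 0\{a})) → —a→ q2
  q2 = 0 + (a.0 + 0\{a}) → —a→ q3
  q3 = 0 → stopped
Bisimilarity quotient blocks:
  B0 = {p0, q0}
  B1 = {p1, q1}
  B2 = {p2, q2}
  B3 = {p3, q3}
p0 ∈ B0, q0 ∈ B0 → same block

bisimilar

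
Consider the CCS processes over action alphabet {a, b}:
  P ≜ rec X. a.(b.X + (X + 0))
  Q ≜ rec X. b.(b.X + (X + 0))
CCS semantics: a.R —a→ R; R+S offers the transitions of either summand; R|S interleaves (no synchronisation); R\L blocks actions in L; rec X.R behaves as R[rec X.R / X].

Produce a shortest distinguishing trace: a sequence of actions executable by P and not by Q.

P's transition system — 2 states:
  m0 = rec X. a.(b.X + (X + 0)) ⊢ ··a··> m1
  m1 = b.(rec X. a.(b.X + (X + 0))) + ((rec X. a.(b.X + (X + 0))) + 0) ⊢ ··a··> m1, ··b··> m0
Q's transition system — 2 states:
  n0 = rec X. b.(b.X + (X + 0)) ⊢ ··b··> n1
  n1 = b.(rec X. b.(b.X + (X + 0))) + ((rec X. b.(b.X + (X + 0))) + 0) ⊢ ··b··> n0, ··b··> n1
Executing a from P (initial set {m0}):
  [1] a ⇒ {m1}
  ✓ P
Executing a from Q (initial set {n0}):
  [1] a ⇒ no successor for Q

a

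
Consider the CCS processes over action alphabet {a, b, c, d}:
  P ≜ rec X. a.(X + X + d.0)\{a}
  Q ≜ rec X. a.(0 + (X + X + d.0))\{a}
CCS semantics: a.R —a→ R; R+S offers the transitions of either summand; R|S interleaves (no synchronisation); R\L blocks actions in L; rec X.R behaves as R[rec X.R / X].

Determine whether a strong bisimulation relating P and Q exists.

bisimilar

P's transition system — 3 states:
  p0 = rec X. a.(X + X + d.0)\{a} | --a--▸ p1
  p1 = ((rec X. a.(X + X + d.0)\{a}) + (rec X. a.(X + X + d.0)\{a}) + d.0)\{a} | --d--▸ p2
  p2 = 0\{a} | ∅
Q's transition system — 3 states:
  q0 = rec X. a.(0 + (X + X + d.0))\{a} | --a--▸ q1
  q1 = (0 + ((rec X. a.(0 + (X + X + d.0))\{a}) + (rec X. a.(0 + (X + X + d.0))\{a}) + d.0))\{a} | --d--▸ q2
  q2 = 0\{a} | ∅
Bisimilarity quotient blocks:
  B0 = {p0, q0}
  B1 = {p1, q1}
  B2 = {p2, q2}
p0 ∈ B0, q0 ∈ B0 → same block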